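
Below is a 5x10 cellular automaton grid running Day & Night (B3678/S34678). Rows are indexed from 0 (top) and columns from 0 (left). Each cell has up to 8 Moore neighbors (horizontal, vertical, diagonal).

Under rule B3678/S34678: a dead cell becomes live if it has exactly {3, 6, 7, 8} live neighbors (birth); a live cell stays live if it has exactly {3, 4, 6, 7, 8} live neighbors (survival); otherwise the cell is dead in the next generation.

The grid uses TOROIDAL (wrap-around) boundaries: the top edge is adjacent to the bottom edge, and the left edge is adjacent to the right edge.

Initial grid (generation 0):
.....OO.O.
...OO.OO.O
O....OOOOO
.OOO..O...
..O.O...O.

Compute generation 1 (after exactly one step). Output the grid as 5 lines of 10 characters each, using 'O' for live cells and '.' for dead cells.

Answer: .....OO.OO
O...OOOOOO
OO...O..OO
OOOOO.O...
.OO...O...

Derivation:
Simulating step by step:
Generation 0 (given above): 21 live cells
Generation 1: 25 live cells
(generation 1 grid is the final answer)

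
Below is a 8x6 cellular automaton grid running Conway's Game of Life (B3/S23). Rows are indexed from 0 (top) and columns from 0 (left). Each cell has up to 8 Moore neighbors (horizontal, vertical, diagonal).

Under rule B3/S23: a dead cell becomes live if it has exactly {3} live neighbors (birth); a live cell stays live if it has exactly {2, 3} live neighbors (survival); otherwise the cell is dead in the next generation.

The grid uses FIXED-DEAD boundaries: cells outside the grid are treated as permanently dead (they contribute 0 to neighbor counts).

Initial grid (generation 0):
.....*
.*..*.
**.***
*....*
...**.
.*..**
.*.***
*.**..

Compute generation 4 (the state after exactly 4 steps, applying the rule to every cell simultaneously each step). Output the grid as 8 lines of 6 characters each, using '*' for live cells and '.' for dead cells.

Simulating step by step:
Generation 0 (given above): 22 live cells
Generation 1: 20 live cells
......
****..
****.*
***..*
...*..
......
**...*
.***..
Generation 2: 13 live cells
.**...
*..**.
......
*.....
.**...
......
**....
***...
Generation 3: 14 live cells
.***..
.***..
......
.*....
.*....
*.*...
*.*...
*.*...
Generation 4: 13 live cells
(generation 4 grid is the final answer)

Answer: .*.*..
.*.*..
.*....
......
***...
*.*...
*.**..
......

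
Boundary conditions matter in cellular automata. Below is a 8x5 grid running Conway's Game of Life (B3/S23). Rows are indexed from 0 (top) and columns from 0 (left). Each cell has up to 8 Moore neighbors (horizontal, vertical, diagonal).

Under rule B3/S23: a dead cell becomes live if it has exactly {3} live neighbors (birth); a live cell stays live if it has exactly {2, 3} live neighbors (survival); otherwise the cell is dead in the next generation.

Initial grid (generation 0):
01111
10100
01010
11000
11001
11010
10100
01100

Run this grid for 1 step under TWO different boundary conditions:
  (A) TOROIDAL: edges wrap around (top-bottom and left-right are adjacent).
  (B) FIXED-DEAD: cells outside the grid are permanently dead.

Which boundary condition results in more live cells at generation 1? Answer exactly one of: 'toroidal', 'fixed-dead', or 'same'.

Answer: fixed-dead

Derivation:
Under TOROIDAL boundary, generation 1:
00001
10000
00001
00000
00000
00010
10011
00001
Population = 8

Under FIXED-DEAD boundary, generation 1:
01110
10001
00000
00000
00000
00010
10010
01100
Population = 10

Comparison: toroidal=8, fixed-dead=10 -> fixed-dead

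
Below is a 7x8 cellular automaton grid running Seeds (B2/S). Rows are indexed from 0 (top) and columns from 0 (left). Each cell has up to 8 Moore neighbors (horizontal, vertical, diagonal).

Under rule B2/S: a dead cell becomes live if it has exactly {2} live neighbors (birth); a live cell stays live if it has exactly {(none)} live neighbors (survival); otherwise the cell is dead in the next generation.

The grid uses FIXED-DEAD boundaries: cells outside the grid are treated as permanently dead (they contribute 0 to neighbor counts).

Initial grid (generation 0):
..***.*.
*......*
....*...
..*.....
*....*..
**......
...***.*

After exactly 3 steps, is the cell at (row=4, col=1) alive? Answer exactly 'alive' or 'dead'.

Simulating step by step:
Generation 0 (given above): 16 live cells
Generation 1: 19 live cells
.*...*.*
.**...*.
.*.*....
.*.***..
..*.....
..**....
***...*.
Generation 2: 9 live cells
*.......
...***.*
......*.
*.......
.....*..
*.......
........
Generation 3: 9 live cells
...*.**.
........
...*...*
.....**.
**......
........
........

Cell (4,1) at generation 3: 1 -> alive

Answer: alive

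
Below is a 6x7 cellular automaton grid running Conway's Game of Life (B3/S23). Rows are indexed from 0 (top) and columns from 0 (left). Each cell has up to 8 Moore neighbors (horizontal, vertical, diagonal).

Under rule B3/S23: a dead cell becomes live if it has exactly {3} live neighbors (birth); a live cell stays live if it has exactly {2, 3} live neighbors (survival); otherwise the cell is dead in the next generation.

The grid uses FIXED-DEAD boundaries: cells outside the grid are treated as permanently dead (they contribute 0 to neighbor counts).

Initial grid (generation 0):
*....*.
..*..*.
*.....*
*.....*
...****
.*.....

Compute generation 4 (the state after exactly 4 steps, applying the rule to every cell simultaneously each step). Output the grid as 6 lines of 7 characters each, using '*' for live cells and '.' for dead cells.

Simulating step by step:
Generation 0 (given above): 13 live cells
Generation 1: 13 live cells
.......
.*...**
.*...**
....*.*
....***
....**.
Generation 2: 8 live cells
.......
.....**
....*..
....*..
...*..*
....*.*
Generation 3: 8 live cells
.......
.....*.
....*..
...***.
...**..
.....*.
Generation 4: 4 live cells
(generation 4 grid is the final answer)

Answer: .......
.......
...*...
.....*.
...*...
....*..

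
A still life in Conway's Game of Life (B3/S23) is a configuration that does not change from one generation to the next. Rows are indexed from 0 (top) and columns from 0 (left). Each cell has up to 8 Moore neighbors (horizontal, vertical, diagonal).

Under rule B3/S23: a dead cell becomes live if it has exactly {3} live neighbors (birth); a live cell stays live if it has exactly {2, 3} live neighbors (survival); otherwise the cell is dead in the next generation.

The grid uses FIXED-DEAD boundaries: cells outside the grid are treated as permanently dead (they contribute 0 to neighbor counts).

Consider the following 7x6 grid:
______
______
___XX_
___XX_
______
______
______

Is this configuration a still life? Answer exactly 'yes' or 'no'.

Answer: yes

Derivation:
Compute generation 1 and compare to generation 0 (given above):
Generation 1:
______
______
___XX_
___XX_
______
______
______
The grids are IDENTICAL -> still life.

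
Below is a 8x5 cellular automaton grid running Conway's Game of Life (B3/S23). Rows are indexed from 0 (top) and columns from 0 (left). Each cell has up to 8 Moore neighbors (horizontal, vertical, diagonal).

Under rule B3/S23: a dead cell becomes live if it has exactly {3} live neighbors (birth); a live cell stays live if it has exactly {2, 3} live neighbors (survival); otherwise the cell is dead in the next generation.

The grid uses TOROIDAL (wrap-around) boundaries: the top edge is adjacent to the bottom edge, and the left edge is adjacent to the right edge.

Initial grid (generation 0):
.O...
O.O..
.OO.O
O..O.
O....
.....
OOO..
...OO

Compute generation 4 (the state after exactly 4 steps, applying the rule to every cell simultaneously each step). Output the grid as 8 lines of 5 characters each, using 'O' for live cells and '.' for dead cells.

Simulating step by step:
Generation 0 (given above): 14 live cells
Generation 1: 22 live cells
OOOOO
O.OO.
..O.O
O.OO.
....O
O....
OOOOO
...OO
Generation 2: 11 live cells
.....
.....
O....
OOO..
OO.OO
..O..
.OO..
.....
Generation 3: 8 live cells
.....
.....
O....
..OO.
...OO
....O
.OO..
.....
Generation 4: 7 live cells
(generation 4 grid is the final answer)

Answer: .....
.....
.....
..OO.
..O.O
O.O.O
.....
.....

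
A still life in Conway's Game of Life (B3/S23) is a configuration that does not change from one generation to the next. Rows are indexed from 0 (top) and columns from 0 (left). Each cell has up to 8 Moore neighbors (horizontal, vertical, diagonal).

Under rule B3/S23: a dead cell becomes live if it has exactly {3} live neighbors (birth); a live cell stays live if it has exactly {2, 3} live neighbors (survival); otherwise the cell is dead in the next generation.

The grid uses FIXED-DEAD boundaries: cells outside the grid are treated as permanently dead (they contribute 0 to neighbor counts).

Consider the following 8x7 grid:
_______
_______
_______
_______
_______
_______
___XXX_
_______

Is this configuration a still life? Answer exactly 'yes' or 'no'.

Answer: no

Derivation:
Compute generation 1 and compare to generation 0 (given above):
Generation 1:
_______
_______
_______
_______
_______
____X__
____X__
____X__
Cell (5,4) differs: gen0=0 vs gen1=1 -> NOT a still life.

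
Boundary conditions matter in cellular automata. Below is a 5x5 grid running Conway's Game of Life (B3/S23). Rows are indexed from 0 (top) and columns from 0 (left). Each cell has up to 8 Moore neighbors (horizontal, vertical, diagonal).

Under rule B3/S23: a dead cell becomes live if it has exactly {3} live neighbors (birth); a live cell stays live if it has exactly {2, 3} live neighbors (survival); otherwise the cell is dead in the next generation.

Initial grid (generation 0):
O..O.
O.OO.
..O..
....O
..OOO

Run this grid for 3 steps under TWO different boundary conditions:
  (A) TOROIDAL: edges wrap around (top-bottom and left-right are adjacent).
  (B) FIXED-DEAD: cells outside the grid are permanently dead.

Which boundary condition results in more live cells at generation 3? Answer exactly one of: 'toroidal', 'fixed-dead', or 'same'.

Under TOROIDAL boundary, generation 3:
.....
.....
.....
..O..
OO...
Population = 3

Under FIXED-DEAD boundary, generation 3:
.....
..O..
.OO..
.OO.O
..OOO
Population = 9

Comparison: toroidal=3, fixed-dead=9 -> fixed-dead

Answer: fixed-dead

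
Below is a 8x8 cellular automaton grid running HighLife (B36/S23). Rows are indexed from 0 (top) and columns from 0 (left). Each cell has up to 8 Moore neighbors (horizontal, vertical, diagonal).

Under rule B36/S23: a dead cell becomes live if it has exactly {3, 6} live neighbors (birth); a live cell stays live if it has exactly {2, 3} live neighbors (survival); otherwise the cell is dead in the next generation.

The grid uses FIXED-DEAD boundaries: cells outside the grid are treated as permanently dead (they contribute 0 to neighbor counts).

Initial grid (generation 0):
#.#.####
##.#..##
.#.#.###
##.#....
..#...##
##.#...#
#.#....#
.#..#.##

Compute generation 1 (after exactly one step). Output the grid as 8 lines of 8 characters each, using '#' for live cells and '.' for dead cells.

Answer: #.####.#
#..#.#..
..##.#.#
##.###..
...#..##
#..#...#
#.##...#
.#....##

Derivation:
Simulating step by step:
Generation 0 (given above): 33 live cells
Generation 1: 31 live cells
(generation 1 grid is the final answer)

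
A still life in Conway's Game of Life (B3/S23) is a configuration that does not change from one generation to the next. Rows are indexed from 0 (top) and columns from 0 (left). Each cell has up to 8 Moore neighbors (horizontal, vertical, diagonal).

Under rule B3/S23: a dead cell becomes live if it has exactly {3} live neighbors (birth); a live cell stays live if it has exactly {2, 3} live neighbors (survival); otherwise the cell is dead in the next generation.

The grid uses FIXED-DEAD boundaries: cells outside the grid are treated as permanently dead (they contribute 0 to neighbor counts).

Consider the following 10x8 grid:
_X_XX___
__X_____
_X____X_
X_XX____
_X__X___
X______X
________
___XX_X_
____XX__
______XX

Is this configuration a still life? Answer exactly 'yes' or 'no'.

Answer: no

Derivation:
Compute generation 1 and compare to generation 0 (given above):
Generation 1:
__XX____
_XXX____
_X_X____
X_XX____
XXXX____
________
________
___XX___
___XX__X
_____XX_
Cell (0,1) differs: gen0=1 vs gen1=0 -> NOT a still life.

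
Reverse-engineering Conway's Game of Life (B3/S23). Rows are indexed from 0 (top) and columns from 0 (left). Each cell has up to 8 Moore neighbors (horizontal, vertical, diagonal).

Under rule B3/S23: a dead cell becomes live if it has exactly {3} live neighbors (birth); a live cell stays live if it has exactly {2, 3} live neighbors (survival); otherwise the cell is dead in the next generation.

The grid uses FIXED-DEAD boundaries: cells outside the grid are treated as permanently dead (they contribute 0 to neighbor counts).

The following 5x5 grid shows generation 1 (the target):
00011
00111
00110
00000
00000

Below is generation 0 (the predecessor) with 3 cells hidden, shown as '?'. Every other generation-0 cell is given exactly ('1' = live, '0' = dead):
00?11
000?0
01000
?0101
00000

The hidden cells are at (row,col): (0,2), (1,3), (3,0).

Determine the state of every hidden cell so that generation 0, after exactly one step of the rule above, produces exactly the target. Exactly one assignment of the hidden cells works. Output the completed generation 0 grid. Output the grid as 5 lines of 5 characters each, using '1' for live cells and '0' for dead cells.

Answer: 00011
00010
01000
00101
00000

Derivation:
Hidden generation-0 cells (in order): (0,2), (1,3), (3,0).
A hidden cell only influences target cells in its own 3x3 neighborhood. Try each of the 2^3 = 8 assignments, step the completed generation 0 forward once under B3/S23, and compare with the target:
  (0,2)=0 (1,3)=0 (3,0)=0 -> step gives (0,3)='0' but target has '1' -> reject
  (0,2)=0 (1,3)=0 (3,0)=1 -> step gives (0,3)='0' but target has '1' -> reject
  (0,2)=0 (1,3)=1 (3,0)=0 -> step reproduces the target at every cell -> ACCEPT
  (0,2)=0 (1,3)=1 (3,0)=1 -> step gives (2,1)='1' but target has '0' -> reject
  (0,2)=1 (1,3)=0 (3,0)=0 -> step gives (0,4)='0' but target has '1' -> reject
  (0,2)=1 (1,3)=0 (3,0)=1 -> step gives (0,4)='0' but target has '1' -> reject
  (0,2)=1 (1,3)=1 (3,0)=0 -> step gives (0,2)='1' but target has '0' -> reject
  (0,2)=1 (1,3)=1 (3,0)=1 -> step gives (0,2)='1' but target has '0' -> reject
Unique solution: (0,2)=dead, (1,3)=live, (3,0)=dead.
Check: live-neighbor counts of every cell in the completed generation 0:
00222
11323
11332
12120
01121
Applying B3/S23 to generation 0 with these counts gives:
00011
00111
00110
00000
00000
which matches the target exactly.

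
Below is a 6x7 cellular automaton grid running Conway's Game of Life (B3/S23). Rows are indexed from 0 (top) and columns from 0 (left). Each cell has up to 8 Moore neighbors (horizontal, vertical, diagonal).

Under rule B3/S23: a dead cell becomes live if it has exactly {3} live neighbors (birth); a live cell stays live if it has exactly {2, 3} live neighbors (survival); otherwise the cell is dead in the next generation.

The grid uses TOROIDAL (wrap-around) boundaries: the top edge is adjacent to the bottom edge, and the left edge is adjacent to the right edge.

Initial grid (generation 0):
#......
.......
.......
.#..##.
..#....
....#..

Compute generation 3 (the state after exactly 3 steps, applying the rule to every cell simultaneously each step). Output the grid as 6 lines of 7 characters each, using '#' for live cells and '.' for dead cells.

Answer: .......
.......
.......
.......
...###.
.......

Derivation:
Simulating step by step:
Generation 0 (given above): 6 live cells
Generation 1: 3 live cells
.......
.......
.......
.......
...###.
.......
Generation 2: 3 live cells
.......
.......
.......
....#..
....#..
....#..
Generation 3: 3 live cells
(generation 3 grid is the final answer)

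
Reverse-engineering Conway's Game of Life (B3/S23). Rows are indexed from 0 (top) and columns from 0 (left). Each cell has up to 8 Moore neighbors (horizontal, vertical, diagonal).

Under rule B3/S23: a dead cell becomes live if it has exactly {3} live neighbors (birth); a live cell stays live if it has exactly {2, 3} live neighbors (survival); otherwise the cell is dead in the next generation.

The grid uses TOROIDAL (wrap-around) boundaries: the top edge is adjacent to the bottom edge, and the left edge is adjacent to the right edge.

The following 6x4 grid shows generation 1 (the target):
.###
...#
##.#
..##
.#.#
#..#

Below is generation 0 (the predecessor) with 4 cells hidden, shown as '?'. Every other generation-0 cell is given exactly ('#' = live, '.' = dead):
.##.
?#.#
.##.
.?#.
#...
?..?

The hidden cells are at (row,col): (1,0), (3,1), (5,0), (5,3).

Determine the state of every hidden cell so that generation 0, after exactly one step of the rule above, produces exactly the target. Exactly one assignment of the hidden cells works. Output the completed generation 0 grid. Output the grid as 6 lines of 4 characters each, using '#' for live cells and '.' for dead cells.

Answer: .##.
.#.#
.##.
..#.
#...
#...

Derivation:
Hidden generation-0 cells (in order): (1,0), (3,1), (5,0), (5,3).
A hidden cell only influences target cells in its own 3x3 neighborhood. Try each of the 2^4 = 16 assignments, step the completed generation 0 forward once under B3/S23, and compare with the target:
  (1,0)=. (3,1)=. (5,0)=. (5,3)=. -> step gives (0,0)='#' but target has '.' -> reject
  (1,0)=. (3,1)=. (5,0)=. (5,3)=# -> step gives (0,2)='.' but target has '#' -> reject
  (1,0)=. (3,1)=. (5,0)=# (5,3)=. -> step reproduces the target at every cell -> ACCEPT
  (1,0)=. (3,1)=. (5,0)=# (5,3)=# -> step gives (0,2)='.' but target has '#' -> reject
  (1,0)=. (3,1)=# (5,0)=. (5,3)=. -> step gives (0,0)='#' but target has '.' -> reject
  (1,0)=. (3,1)=# (5,0)=. (5,3)=# -> step gives (0,2)='.' but target has '#' -> reject
  (1,0)=. (3,1)=# (5,0)=# (5,3)=. -> step gives (2,0)='.' but target has '#' -> reject
  (1,0)=. (3,1)=# (5,0)=# (5,3)=# -> step gives (0,2)='.' but target has '#' -> reject
  (1,0)=# (3,1)=. (5,0)=. (5,3)=. -> step gives (2,0)='.' but target has '#' -> reject
  (1,0)=# (3,1)=. (5,0)=. (5,3)=# -> step gives (0,2)='.' but target has '#' -> reject
  (1,0)=# (3,1)=. (5,0)=# (5,3)=. -> step gives (0,1)='.' but target has '#' -> reject
  (1,0)=# (3,1)=. (5,0)=# (5,3)=# -> step gives (0,1)='.' but target has '#' -> reject
  (1,0)=# (3,1)=# (5,0)=. (5,3)=. -> step gives (2,0)='.' but target has '#' -> reject
  (1,0)=# (3,1)=# (5,0)=. (5,3)=# -> step gives (0,2)='.' but target has '#' -> reject
  (1,0)=# (3,1)=# (5,0)=# (5,3)=. -> step gives (0,1)='.' but target has '#' -> reject
  (1,0)=# (3,1)=# (5,0)=# (5,3)=# -> step gives (0,1)='.' but target has '#' -> reject
Unique solution: (1,0)=dead, (3,1)=dead, (5,0)=live, (5,3)=dead.
Check: live-neighbor counts of every cell in the completed generation 0:
4333
4462
3343
2423
1313
2423
Applying B3/S23 to generation 0 with these counts gives:
.###
...#
##.#
..##
.#.#
#..#
which matches the target exactly.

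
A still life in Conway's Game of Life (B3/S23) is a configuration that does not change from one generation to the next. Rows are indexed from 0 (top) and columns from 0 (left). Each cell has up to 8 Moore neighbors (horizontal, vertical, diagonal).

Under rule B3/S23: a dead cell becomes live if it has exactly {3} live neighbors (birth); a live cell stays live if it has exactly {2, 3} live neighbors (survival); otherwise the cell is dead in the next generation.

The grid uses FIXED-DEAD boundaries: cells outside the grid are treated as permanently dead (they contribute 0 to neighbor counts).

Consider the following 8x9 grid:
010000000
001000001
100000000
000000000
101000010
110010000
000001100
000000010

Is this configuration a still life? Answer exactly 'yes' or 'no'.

Compute generation 1 and compare to generation 0 (given above):
Generation 1:
000000000
010000000
000000000
010000000
100000000
110001100
000001100
000000100
Cell (0,1) differs: gen0=1 vs gen1=0 -> NOT a still life.

Answer: no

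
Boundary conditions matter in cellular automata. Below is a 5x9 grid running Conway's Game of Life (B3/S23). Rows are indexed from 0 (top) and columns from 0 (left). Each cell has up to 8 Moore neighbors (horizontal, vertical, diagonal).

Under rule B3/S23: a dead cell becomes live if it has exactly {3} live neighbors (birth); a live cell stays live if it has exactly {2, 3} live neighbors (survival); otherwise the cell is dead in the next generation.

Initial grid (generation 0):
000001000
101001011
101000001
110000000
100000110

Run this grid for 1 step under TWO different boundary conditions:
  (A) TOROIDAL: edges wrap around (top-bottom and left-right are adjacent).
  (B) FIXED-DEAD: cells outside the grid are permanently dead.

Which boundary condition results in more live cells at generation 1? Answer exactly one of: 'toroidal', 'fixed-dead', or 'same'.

Answer: toroidal

Derivation:
Under TOROIDAL boundary, generation 1:
110001000
100000110
001000010
000000010
110000101
Population = 13

Under FIXED-DEAD boundary, generation 1:
000000100
000000111
101000011
100000010
110000000
Population = 12

Comparison: toroidal=13, fixed-dead=12 -> toroidal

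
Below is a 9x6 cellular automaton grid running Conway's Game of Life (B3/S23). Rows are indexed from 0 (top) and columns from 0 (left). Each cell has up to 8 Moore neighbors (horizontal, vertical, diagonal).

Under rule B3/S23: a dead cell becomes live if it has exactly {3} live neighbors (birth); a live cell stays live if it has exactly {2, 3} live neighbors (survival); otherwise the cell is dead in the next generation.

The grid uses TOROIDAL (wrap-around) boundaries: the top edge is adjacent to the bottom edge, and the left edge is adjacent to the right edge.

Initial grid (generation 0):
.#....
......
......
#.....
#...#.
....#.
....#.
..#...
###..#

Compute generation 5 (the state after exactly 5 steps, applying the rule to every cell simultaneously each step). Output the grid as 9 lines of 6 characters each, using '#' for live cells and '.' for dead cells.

Answer: .#....
......
......
......
....#.
..##.#
...#.#
...#.#
#.#...

Derivation:
Simulating step by step:
Generation 0 (given above): 11 live cells
Generation 1: 12 live cells
.##...
......
......
.....#
......
...##.
...#..
#.##.#
#.#...
Generation 2: 13 live cells
.##...
......
......
......
....#.
...##.
.....#
#.####
#....#
Generation 3: 11 live cells
##....
......
......
......
...##.
...###
#.#...
.#.#..
......
Generation 4: 13 live cells
......
......
......
......
...#.#
..#..#
###..#
.##...
###...
Generation 5: 11 live cells
(generation 5 grid is the final answer)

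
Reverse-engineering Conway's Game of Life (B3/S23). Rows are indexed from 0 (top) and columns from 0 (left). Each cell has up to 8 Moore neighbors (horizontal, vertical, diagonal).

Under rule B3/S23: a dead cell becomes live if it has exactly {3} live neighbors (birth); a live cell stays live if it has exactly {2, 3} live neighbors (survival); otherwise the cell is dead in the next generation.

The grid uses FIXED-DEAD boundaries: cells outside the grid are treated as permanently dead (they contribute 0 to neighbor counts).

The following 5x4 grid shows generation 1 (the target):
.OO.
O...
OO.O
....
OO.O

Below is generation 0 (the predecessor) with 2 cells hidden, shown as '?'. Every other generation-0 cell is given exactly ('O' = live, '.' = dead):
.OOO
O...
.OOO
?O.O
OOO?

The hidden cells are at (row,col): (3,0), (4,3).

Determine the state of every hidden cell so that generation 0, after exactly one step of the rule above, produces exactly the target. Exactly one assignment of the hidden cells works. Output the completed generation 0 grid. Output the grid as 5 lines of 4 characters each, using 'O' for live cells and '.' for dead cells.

Hidden generation-0 cells (in order): (3,0), (4,3).
A hidden cell only influences target cells in its own 3x3 neighborhood. Try each of the 2^2 = 4 assignments, step the completed generation 0 forward once under B3/S23, and compare with the target:
  (3,0)=. (4,3)=. -> step gives (3,3)='O' but target has '.' -> reject
  (3,0)=. (4,3)=O -> step reproduces the target at every cell -> ACCEPT
  (3,0)=O (4,3)=. -> step gives (2,0)='.' but target has 'O' -> reject
  (3,0)=O (4,3)=O -> step gives (2,0)='.' but target has 'O' -> reject
Unique solution: (3,0)=dead, (4,3)=live.
Check: live-neighbor counts of every cell in the completed generation 0:
2221
2564
3342
4584
2342
Applying B3/S23 to generation 0 with these counts gives:
.OO.
O...
OO.O
....
OO.O
which matches the target exactly.

Answer: .OOO
O...
.OOO
.O.O
OOOO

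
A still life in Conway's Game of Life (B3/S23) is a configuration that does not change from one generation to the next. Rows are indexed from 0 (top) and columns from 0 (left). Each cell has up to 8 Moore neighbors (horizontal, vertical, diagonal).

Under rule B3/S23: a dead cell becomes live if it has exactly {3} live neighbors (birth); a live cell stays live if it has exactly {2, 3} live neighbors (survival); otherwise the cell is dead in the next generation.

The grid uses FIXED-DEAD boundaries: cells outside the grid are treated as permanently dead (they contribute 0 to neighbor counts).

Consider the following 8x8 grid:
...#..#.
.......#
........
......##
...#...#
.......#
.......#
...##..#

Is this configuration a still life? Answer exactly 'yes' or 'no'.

Compute generation 1 and compare to generation 0 (given above):
Generation 1:
........
........
......##
......##
.......#
......##
......##
........
Cell (0,3) differs: gen0=1 vs gen1=0 -> NOT a still life.

Answer: no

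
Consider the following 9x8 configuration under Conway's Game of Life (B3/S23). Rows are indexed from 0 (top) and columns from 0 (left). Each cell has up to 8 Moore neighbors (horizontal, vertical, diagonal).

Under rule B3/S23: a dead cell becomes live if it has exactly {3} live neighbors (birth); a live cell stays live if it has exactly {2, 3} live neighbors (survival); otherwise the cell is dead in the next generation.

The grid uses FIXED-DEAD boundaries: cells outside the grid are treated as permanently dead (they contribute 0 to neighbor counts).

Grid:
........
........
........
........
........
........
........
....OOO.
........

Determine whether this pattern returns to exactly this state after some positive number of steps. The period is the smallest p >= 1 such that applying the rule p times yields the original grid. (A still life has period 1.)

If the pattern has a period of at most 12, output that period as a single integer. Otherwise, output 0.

Answer: 2

Derivation:
Simulating and comparing each generation to the original:
Gen 0 (original, given above): 3 live cells
Gen 1: 3 live cells, differs from original
Gen 2: 3 live cells, MATCHES original -> period = 2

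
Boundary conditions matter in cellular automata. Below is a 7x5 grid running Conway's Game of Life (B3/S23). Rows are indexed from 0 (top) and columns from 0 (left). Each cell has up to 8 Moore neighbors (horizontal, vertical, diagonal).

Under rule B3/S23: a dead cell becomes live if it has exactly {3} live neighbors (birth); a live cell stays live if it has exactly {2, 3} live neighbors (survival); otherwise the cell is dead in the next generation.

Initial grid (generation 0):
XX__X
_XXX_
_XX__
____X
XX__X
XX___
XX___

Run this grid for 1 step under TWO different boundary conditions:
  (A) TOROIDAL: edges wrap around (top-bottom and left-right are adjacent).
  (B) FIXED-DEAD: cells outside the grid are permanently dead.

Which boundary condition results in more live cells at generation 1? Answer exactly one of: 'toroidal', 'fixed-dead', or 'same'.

Under TOROIDAL boundary, generation 1:
___XX
___XX
XX___
__XXX
_X__X
__X__
__X__
Population = 13

Under FIXED-DEAD boundary, generation 1:
XX_X_
___X_
_X___
X_XX_
XX___
__X__
XX___
Population = 13

Comparison: toroidal=13, fixed-dead=13 -> same

Answer: same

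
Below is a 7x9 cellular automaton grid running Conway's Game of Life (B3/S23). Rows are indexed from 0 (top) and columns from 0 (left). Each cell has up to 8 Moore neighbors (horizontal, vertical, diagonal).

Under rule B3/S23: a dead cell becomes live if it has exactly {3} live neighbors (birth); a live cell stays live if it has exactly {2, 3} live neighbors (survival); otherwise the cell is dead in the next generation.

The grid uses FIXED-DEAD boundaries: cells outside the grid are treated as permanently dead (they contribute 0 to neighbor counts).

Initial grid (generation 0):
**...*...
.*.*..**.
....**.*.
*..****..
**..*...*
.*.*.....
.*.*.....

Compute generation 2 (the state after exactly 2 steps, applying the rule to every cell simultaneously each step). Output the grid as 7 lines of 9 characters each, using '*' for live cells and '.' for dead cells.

Simulating step by step:
Generation 0 (given above): 23 live cells
Generation 1: 20 live cells
***...*..
***....*.
..*....*.
**.*..**.
**.......
.*.**....
.........
Generation 2: 17 live cells
(generation 2 grid is the final answer)

Answer: *.*......
*..*..**.
...*...**
*.....**.
...**....
***......
.........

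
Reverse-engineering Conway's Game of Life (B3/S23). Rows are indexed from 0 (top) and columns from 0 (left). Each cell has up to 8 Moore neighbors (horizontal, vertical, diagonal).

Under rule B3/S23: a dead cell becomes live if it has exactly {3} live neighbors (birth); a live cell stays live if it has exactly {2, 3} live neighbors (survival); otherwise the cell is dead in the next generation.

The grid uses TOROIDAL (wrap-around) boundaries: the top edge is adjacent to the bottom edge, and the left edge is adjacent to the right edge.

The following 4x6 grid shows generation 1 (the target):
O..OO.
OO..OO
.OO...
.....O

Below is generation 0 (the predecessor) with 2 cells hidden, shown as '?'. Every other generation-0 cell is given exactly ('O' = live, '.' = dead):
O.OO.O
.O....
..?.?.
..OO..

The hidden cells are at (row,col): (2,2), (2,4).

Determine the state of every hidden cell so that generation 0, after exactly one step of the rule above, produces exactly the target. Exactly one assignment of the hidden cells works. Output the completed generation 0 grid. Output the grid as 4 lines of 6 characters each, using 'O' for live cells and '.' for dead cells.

Hidden generation-0 cells (in order): (2,2), (2,4).
A hidden cell only influences target cells in its own 3x3 neighborhood. Try each of the 2^2 = 4 assignments, step the completed generation 0 forward once under B3/S23, and compare with the target:
  (2,2)=. (2,4)=. -> step gives (1,2)='O' but target has '.' -> reject
  (2,2)=. (2,4)=O -> step gives (1,2)='O' but target has '.' -> reject
  (2,2)=O (2,4)=. -> step gives (1,3)='O' but target has '.' -> reject
  (2,2)=O (2,4)=O -> step reproduces the target at every cell -> ACCEPT
Unique solution: (2,2)=live, (2,4)=live.
Check: live-neighbor counts of every cell in the completed generation 0:
244331
334433
133411
244543
Applying B3/S23 to generation 0 with these counts gives:
O..OO.
OO..OO
.OO...
.....O
which matches the target exactly.

Answer: O.OO.O
.O....
..O.O.
..OO..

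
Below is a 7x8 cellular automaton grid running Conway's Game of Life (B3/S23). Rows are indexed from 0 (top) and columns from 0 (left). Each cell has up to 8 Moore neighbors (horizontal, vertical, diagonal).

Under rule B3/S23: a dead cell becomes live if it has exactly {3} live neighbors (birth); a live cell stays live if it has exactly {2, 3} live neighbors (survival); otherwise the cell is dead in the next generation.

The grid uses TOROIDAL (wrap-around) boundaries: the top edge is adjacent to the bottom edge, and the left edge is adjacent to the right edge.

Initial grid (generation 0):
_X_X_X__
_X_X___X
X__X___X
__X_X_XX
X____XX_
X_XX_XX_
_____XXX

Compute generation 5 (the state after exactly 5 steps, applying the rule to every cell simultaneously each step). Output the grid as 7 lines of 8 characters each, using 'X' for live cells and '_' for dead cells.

Simulating step by step:
Generation 0 (given above): 24 live cells
Generation 1: 20 live cells
_____X_X
_X_X__XX
_X_XX___
_X_XX___
X_X_____
XX______
XX_X___X
Generation 2: 18 live cells
_X__X___
___X_XXX
_X___X__
XX__X___
X_XX____
________
_XX___XX
Generation 3: 23 live cells
_X_XX___
X_X__XX_
_XX__X_X
X__XX___
X_XX____
X__X___X
XXX_____
Generation 4: 20 live cells
___XXX_X
X____XXX
__X__X_X
X___X__X
X_X_____
___X___X
____X__X
Generation 5: 19 live cells
(generation 5 grid is the final answer)

Answer: ___X____
X__X____
_X__XX__
X__X__XX
XX_X____
X__X___X
X____X_X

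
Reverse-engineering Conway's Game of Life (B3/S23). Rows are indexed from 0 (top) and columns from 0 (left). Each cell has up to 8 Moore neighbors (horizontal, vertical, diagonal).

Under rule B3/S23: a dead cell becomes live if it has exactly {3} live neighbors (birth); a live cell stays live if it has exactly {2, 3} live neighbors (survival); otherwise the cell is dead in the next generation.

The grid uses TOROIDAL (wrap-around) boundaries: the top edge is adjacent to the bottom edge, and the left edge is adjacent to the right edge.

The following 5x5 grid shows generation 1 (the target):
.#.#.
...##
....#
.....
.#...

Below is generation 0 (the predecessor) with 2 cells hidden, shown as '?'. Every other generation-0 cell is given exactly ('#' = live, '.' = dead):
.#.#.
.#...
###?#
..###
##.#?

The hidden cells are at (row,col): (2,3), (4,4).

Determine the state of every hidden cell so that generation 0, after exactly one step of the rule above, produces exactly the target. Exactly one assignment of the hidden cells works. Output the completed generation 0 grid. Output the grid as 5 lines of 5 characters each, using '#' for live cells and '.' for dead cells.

Answer: .#.#.
.#...
###.#
..###
##.##

Derivation:
Hidden generation-0 cells (in order): (2,3), (4,4).
A hidden cell only influences target cells in its own 3x3 neighborhood. Try each of the 2^2 = 4 assignments, step the completed generation 0 forward once under B3/S23, and compare with the target:
  (2,3)=. (4,4)=. -> step gives (0,3)='.' but target has '#' -> reject
  (2,3)=. (4,4)=# -> step reproduces the target at every cell -> ACCEPT
  (2,3)=# (4,4)=. -> step gives (0,3)='.' but target has '#' -> reject
  (2,3)=# (4,4)=# -> step gives (1,3)='.' but target has '#' -> reject
Unique solution: (2,3)=dead, (4,4)=live.
Check: live-neighbor counts of every cell in the completed generation 0:
53524
54533
44453
76566
43655
Applying B3/S23 to generation 0 with these counts gives:
.#.#.
...##
....#
.....
.#...
which matches the target exactly.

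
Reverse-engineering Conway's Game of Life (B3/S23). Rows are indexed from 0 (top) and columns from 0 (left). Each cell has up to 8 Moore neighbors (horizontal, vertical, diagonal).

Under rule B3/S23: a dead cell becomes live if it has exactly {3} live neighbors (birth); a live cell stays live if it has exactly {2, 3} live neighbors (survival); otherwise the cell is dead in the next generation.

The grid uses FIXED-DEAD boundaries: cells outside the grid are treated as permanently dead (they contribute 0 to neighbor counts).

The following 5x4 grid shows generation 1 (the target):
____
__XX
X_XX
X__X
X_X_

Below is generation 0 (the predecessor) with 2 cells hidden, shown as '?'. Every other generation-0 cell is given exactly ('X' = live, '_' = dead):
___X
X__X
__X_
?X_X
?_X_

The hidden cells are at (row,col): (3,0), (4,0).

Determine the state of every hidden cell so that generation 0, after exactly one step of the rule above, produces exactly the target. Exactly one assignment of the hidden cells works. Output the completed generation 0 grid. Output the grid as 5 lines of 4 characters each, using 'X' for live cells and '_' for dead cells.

Hidden generation-0 cells (in order): (3,0), (4,0).
A hidden cell only influences target cells in its own 3x3 neighborhood. Try each of the 2^2 = 4 assignments, step the completed generation 0 forward once under B3/S23, and compare with the target:
  (3,0)=_ (4,0)=_ -> step gives (2,0)='_' but target has 'X' -> reject
  (3,0)=_ (4,0)=X -> step gives (2,0)='_' but target has 'X' -> reject
  (3,0)=X (4,0)=_ -> step gives (3,0)='_' but target has 'X' -> reject
  (3,0)=X (4,0)=X -> step reproduces the target at every cell -> ACCEPT
Unique solution: (3,0)=live, (4,0)=live.
Check: live-neighbor counts of every cell in the completed generation 0:
1121
0232
3433
2442
2422
Applying B3/S23 to generation 0 with these counts gives:
____
__XX
X_XX
X__X
X_X_
which matches the target exactly.

Answer: ___X
X__X
__X_
XX_X
X_X_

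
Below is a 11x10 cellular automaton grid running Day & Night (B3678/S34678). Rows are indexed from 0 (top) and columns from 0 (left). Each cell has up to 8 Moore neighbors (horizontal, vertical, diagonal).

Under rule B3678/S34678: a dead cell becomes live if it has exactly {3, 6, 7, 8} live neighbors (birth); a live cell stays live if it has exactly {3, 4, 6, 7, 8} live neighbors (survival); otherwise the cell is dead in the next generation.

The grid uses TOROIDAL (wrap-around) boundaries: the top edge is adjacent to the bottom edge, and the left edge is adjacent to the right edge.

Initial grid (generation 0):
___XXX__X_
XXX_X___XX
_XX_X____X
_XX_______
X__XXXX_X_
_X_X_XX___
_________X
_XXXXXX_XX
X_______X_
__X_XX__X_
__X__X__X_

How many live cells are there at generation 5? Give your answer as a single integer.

Answer: 54

Derivation:
Simulating step by step:
Generation 0 (given above): 44 live cells
Generation 1: 47 live cells
X__XXX_XX_
XXXXX___XX
XX______XX
_XX______X
___XXXXX__
X_X__XXX_X
_X_____XX_
_______XXX
______X_X_
_X_X___X__
____XXXX_X
Generation 2: 43 live cells
X___X__X_X
X_XXXX___X
XXX_____XX
_XXXXXXX_X
___XXX_X_X
_X_X_XX___
________X_
______X__X
________XX
____X__X__
X_X__X_X__
Generation 3: 48 live cells
X_X_X____X
XXXXX____X
XXXXX__XX_
XX___XXXXX
_XX_XXXX__
__X__XXXX_
_____XXX__
_______X_X
_______XX_
______X__X
_X_XX____X
Generation 4: 52 live cells
XX_XXX__XX
XXXXXX____
XXX_X__X_X
_XX___XX_X
_XXXXXXXX_
_X_X_XXXX_
_____XX___
_______X__
______XXXX
X______X__
__XX_X__XX
Generation 5: 54 live cells
__XXXXX_X_
XXXXXXX__X
XXXXX____X
XXXX____XX
_XXXX_XX_X
___XXXXXX_
____XX__X_
_____X_X__
______XXX_
_______XX_
__XX__XXX_
Population at generation 5: 54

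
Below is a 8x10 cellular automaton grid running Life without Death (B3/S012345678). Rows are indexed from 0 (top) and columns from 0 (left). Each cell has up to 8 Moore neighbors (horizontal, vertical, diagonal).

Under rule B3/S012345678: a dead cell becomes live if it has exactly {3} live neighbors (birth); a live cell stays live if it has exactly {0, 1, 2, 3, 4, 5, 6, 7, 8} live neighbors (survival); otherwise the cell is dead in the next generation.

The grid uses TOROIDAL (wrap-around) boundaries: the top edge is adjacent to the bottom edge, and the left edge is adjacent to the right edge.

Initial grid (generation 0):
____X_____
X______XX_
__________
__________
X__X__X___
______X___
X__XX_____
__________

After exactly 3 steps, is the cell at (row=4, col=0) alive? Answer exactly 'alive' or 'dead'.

Simulating step by step:
Generation 0 (given above): 11 live cells
Generation 1: 16 live cells
____X_____
X______XX_
__________
__________
X__X__X___
___XXXX___
X__XX_____
___XX_____
Generation 2: 20 live cells
___XX_____
X______XX_
__________
__________
X__X__X___
__XXXXX___
X_XXX_____
___XXX____
Generation 3: 24 live cells
___XXX____
X______XX_
__________
__________
X_XX__X___
__XXXXX___
XXXXX_X___
___XXX____

Cell (4,0) at generation 3: 1 -> alive

Answer: alive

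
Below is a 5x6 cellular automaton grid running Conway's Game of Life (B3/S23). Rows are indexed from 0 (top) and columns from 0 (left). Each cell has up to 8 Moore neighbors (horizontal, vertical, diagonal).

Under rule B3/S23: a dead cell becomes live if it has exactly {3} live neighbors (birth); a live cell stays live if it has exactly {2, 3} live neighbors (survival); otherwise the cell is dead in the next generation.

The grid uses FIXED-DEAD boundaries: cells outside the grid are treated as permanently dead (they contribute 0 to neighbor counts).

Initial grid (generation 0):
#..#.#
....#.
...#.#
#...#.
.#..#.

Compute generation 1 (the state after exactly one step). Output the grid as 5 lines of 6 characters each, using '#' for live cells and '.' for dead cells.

Simulating step by step:
Generation 0 (given above): 10 live cells
Generation 1: 8 live cells
(generation 1 grid is the final answer)

Answer: ....#.
...#.#
...#.#
...###
......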